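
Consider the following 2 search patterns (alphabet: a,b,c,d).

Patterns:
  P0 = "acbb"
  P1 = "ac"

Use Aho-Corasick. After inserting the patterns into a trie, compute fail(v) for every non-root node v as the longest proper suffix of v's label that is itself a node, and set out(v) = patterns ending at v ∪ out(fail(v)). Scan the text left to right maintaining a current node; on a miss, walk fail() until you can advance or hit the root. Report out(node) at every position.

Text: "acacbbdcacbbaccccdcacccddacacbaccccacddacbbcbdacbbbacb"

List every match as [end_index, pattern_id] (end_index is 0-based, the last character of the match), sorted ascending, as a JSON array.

Construct AC machine:
Trie (insert patterns):
  n0 'ε': a→1
  n1 'a': c→2
  n2 'ac': b→3  [P1 ends]
  n3 'acb': b→4
  n4 'acbb': ·  [P0 ends]

BFS fail/out derivation:
  fail(1) 'a': from fail(0)=0 chase 'a': 0 ⇒ 0;  out=∅∪out(0)=∅
  fail(2) 'ac': from fail(1)=0 chase 'c': 0 ⇒ 0;  out={1}∪out(0)={1}
  fail(3) 'acb': from fail(2)=0 chase 'b': 0 ⇒ 0;  out=∅∪out(0)=∅
  fail(4) 'acbb': from fail(3)=0 chase 'b': 0 ⇒ 0;  out={0}∪out(0)={0}

Scan:
pos 0 'a': at 1
pos 1 'c': at 2  ** P1@[0:1]
pos 2 'a': at 1 ·f
pos 3 'c': at 2  ** P1@[2:3]
pos 4 'b': at 3
pos 5 'b': at 4  ** P0@[2:5]
pos 6 'd': at 0 ·f
pos 7 'c': at 0
pos 8 'a': at 1
pos 9 'c': at 2  ** P1@[8:9]
pos 10 'b': at 3
pos 11 'b': at 4  ** P0@[8:11]
pos 12 'a': at 1 ·f
pos 13 'c': at 2  ** P1@[12:13]
pos 14 'c': at 0 ·f
pos 15 'c': at 0
pos 16 'c': at 0
pos 17 'd': at 0
pos 18 'c': at 0
pos 19 'a': at 1
pos 20 'c': at 2  ** P1@[19:20]
pos 21 'c': at 0 ·f
pos 22 'c': at 0
pos 23 'd': at 0
pos 24 'd': at 0
pos 25 'a': at 1
pos 26 'c': at 2  ** P1@[25:26]
pos 27 'a': at 1 ·f
pos 28 'c': at 2  ** P1@[27:28]
pos 29 'b': at 3
pos 30 'a': at 1 ·f
pos 31 'c': at 2  ** P1@[30:31]
pos 32 'c': at 0 ·f
pos 33 'c': at 0
pos 34 'c': at 0
pos 35 'a': at 1
pos 36 'c': at 2  ** P1@[35:36]
pos 37 'd': at 0 ·f
pos 38 'd': at 0
pos 39 'a': at 1
pos 40 'c': at 2  ** P1@[39:40]
pos 41 'b': at 3
pos 42 'b': at 4  ** P0@[39:42]
pos 43 'c': at 0 ·f
pos 44 'b': at 0
pos 45 'd': at 0
pos 46 'a': at 1
pos 47 'c': at 2  ** P1@[46:47]
pos 48 'b': at 3
pos 49 'b': at 4  ** P0@[46:49]
pos 50 'b': at 0 ·f
pos 51 'a': at 1
pos 52 'c': at 2  ** P1@[51:52]
pos 53 'b': at 3

All matches (sorted): [[1,1],[3,1],[5,0],[9,1],[11,0],[13,1],[20,1],[26,1],[28,1],[31,1],[36,1],[40,1],[42,0],[47,1],[49,0],[52,1]]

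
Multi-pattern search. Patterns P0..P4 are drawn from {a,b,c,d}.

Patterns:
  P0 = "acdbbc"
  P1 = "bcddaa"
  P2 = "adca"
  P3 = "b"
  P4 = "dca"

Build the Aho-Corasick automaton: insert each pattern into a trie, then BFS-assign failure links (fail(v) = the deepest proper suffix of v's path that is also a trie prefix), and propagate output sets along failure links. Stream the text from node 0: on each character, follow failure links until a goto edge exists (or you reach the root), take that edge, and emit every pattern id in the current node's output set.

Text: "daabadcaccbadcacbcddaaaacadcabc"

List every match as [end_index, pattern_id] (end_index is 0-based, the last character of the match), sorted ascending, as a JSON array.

Construct AC machine:
Trie (insert patterns):
  n0 'ε': a→1 b→7 d→16
  n1 'a': c→2 d→13
  n2 'ac': d→3
  n3 'acd': b→4
  n4 'acdb': b→5
  n5 'acdbb': c→6
  n6 'acdbbc': ·  [P0 ends]
  n7 'b': c→8  [P3 ends]
  n8 'bc': d→9
  n9 'bcd': d→10
  n10 'bcdd': a→11
  n11 'bcdda': a→12
  n12 'bcddaa': ·  [P1 ends]
  n13 'ad': c→14
  n14 'adc': a→15
  n15 'adca': ·  [P2 ends]
  n16 'd': c→17
  n17 'dc': a→18
  n18 'dca': ·  [P4 ends]

Failure links (BFS by depth):
  fail(1) 'a': from fail(0)=0 chase 'a': 0 ⇒ 0;  out=∅∪out(0)=∅
  fail(7) 'b': from fail(0)=0 chase 'b': 0 ⇒ 0;  out={3}∪out(0)={3}
  fail(16) 'd': from fail(0)=0 chase 'd': 0 ⇒ 0;  out=∅∪out(0)=∅
  fail(2) 'ac': from fail(1)=0 chase 'c': 0 ⇒ 0;  out=∅∪out(0)=∅
  fail(8) 'bc': from fail(7)=0 chase 'c': 0 ⇒ 0;  out=∅∪out(0)=∅
  fail(13) 'ad': from fail(1)=0 chase 'd': 0 ⇒ 16;  out=∅∪out(16)=∅
  fail(17) 'dc': from fail(16)=0 chase 'c': 0 ⇒ 0;  out=∅∪out(0)=∅
  fail(3) 'acd': from fail(2)=0 chase 'd': 0 ⇒ 16;  out=∅∪out(16)=∅
  fail(9) 'bcd': from fail(8)=0 chase 'd': 0 ⇒ 16;  out=∅∪out(16)=∅
  fail(14) 'adc': from fail(13)=16 chase 'c': 16 ⇒ 17;  out=∅∪out(17)=∅
  fail(18) 'dca': from fail(17)=0 chase 'a': 0 ⇒ 1;  out={4}∪out(1)={4}
  fail(4) 'acdb': from fail(3)=16 chase 'b': 16→0 ⇒ 7;  out=∅∪out(7)={3}
  fail(10) 'bcdd': from fail(9)=16 chase 'd': 16→0 ⇒ 16;  out=∅∪out(16)=∅
  fail(15) 'adca': from fail(14)=17 chase 'a': 17 ⇒ 18;  out={2}∪out(18)={2,4}
  fail(5) 'acdbb': from fail(4)=7 chase 'b': 7→0 ⇒ 7;  out=∅∪out(7)={3}
  fail(11) 'bcdda': from fail(10)=16 chase 'a': 16→0 ⇒ 1;  out=∅∪out(1)=∅
  fail(6) 'acdbbc': from fail(5)=7 chase 'c': 7 ⇒ 8;  out={0}∪out(8)={0}
  fail(12) 'bcddaa': from fail(11)=1 chase 'a': 1→0 ⇒ 1;  out={1}∪out(1)={1}

Run:
i=0 'd': node 0→16
i=1 'a': node 16→1 (via fail)
i=2 'a': node 1→1 (via fail)
i=3 'b': node 1→7 (via fail)  emit P3@[3:3]
i=4 'a': node 7→1 (via fail)
i=5 'd': node 1→13
i=6 'c': node 13→14
i=7 'a': node 14→15  emit P2@[4:7],P4@[5:7]
i=8 'c': node 15→2 (via fail)
i=9 'c': node 2→0 (via fail)
i=10 'b': node 0→7  emit P3@[10:10]
i=11 'a': node 7→1 (via fail)
i=12 'd': node 1→13
i=13 'c': node 13→14
i=14 'a': node 14→15  emit P2@[11:14],P4@[12:14]
i=15 'c': node 15→2 (via fail)
i=16 'b': node 2→7 (via fail)  emit P3@[16:16]
i=17 'c': node 7→8
i=18 'd': node 8→9
i=19 'd': node 9→10
i=20 'a': node 10→11
i=21 'a': node 11→12  emit P1@[16:21]
i=22 'a': node 12→1 (via fail)
i=23 'a': node 1→1 (via fail)
i=24 'c': node 1→2
i=25 'a': node 2→1 (via fail)
i=26 'd': node 1→13
i=27 'c': node 13→14
i=28 'a': node 14→15  emit P2@[25:28],P4@[26:28]
i=29 'b': node 15→7 (via fail)  emit P3@[29:29]
i=30 'c': node 7→8

Matches: [[3,3],[7,2],[7,4],[10,3],[14,2],[14,4],[16,3],[21,1],[28,2],[28,4],[29,3]]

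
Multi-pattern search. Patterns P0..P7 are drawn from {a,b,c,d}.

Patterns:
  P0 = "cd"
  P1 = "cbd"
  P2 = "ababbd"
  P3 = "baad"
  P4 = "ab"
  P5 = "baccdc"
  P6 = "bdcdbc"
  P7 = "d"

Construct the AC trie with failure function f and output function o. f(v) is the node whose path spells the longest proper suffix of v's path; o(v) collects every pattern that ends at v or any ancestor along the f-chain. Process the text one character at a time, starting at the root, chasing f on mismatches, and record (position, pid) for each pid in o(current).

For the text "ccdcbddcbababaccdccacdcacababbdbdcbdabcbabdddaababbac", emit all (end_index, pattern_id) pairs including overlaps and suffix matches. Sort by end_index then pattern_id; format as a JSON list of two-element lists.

Construct AC machine:
Trie (insert patterns):
  n0 'ε': a→5 b→11 c→1 d→24
  n1 'c': b→3 d→2
  n2 'cd': ·  ←P0
  n3 'cb': d→4
  n4 'cbd': ·  ←P1
  n5 'a': b→6
  n6 'ab': a→7  ←P4
  n7 'aba': b→8
  n8 'abab': b→9
  n9 'ababb': d→10
  n10 'ababbd': ·  ←P2
  n11 'b': a→12 d→19
  n12 'ba': a→13 c→15
  n13 'baa': d→14
  n14 'baad': ·  ←P3
  n15 'bac': c→16
  n16 'bacc': d→17
  n17 'baccd': c→18
  n18 'baccdc': ·  ←P5
  n19 'bd': c→20
  n20 'bdc': d→21
  n21 'bdcd': b→22
  n22 'bdcdb': c→23
  n23 'bdcdbc': ·  ←P6
  n24 'd': ·  ←P7

BFS fail/out derivation:
  fail(1) 'c': from fail(0)=0 chase 'c': 0 ⇒ 0;  out=∅∪out(0)=∅
  fail(5) 'a': from fail(0)=0 chase 'a': 0 ⇒ 0;  out=∅∪out(0)=∅
  fail(11) 'b': from fail(0)=0 chase 'b': 0 ⇒ 0;  out=∅∪out(0)=∅
  fail(24) 'd': from fail(0)=0 chase 'd': 0 ⇒ 0;  out={7}∪out(0)={7}
  fail(2) 'cd': from fail(1)=0 chase 'd': 0 ⇒ 24;  out={0}∪out(24)={0,7}
  fail(3) 'cb': from fail(1)=0 chase 'b': 0 ⇒ 11;  out=∅∪out(11)=∅
  fail(6) 'ab': from fail(5)=0 chase 'b': 0 ⇒ 11;  out={4}∪out(11)={4}
  fail(12) 'ba': from fail(11)=0 chase 'a': 0 ⇒ 5;  out=∅∪out(5)=∅
  fail(19) 'bd': from fail(11)=0 chase 'd': 0 ⇒ 24;  out=∅∪out(24)={7}
  fail(4) 'cbd': from fail(3)=11 chase 'd': 11 ⇒ 19;  out={1}∪out(19)={1,7}
  fail(7) 'aba': from fail(6)=11 chase 'a': 11 ⇒ 12;  out=∅∪out(12)=∅
  fail(13) 'baa': from fail(12)=5 chase 'a': 5→0 ⇒ 5;  out=∅∪out(5)=∅
  fail(15) 'bac': from fail(12)=5 chase 'c': 5→0 ⇒ 1;  out=∅∪out(1)=∅
  fail(20) 'bdc': from fail(19)=24 chase 'c': 24→0 ⇒ 1;  out=∅∪out(1)=∅
  fail(8) 'abab': from fail(7)=12 chase 'b': 12→5 ⇒ 6;  out=∅∪out(6)={4}
  fail(14) 'baad': from fail(13)=5 chase 'd': 5→0 ⇒ 24;  out={3}∪out(24)={3,7}
  fail(16) 'bacc': from fail(15)=1 chase 'c': 1→0 ⇒ 1;  out=∅∪out(1)=∅
  fail(21) 'bdcd': from fail(20)=1 chase 'd': 1 ⇒ 2;  out=∅∪out(2)={0,7}
  fail(9) 'ababb': from fail(8)=6 chase 'b': 6→11→0 ⇒ 11;  out=∅∪out(11)=∅
  fail(17) 'baccd': from fail(16)=1 chase 'd': 1 ⇒ 2;  out=∅∪out(2)={0,7}
  fail(22) 'bdcdb': from fail(21)=2 chase 'b': 2→24→0 ⇒ 11;  out=∅∪out(11)=∅
  fail(10) 'ababbd': from fail(9)=11 chase 'd': 11 ⇒ 19;  out={2}∪out(19)={2,7}
  fail(18) 'baccdc': from fail(17)=2 chase 'c': 2→24→0 ⇒ 1;  out={5}∪out(1)={5}
  fail(23) 'bdcdbc': from fail(22)=11 chase 'c': 11→0 ⇒ 1;  out={6}∪out(1)={6}

Scan:
i=0 'c': node 0→1
i=1 'c': node 1→1 (via fail)
i=2 'd': node 1→2  emit P0@[1:2],P7@[2:2]
i=3 'c': node 2→1 (via fail)
i=4 'b': node 1→3
i=5 'd': node 3→4  emit P1@[3:5],P7@[5:5]
i=6 'd': node 4→24 (via fail)  emit P7@[6:6]
i=7 'c': node 24→1 (via fail)
i=8 'b': node 1→3
i=9 'a': node 3→12 (via fail)
i=10 'b': node 12→6 (via fail)  emit P4@[9:10]
i=11 'a': node 6→7
i=12 'b': node 7→8  emit P4@[11:12]
i=13 'a': node 8→7 (via fail)
i=14 'c': node 7→15 (via fail)
i=15 'c': node 15→16
i=16 'd': node 16→17  emit P0@[15:16],P7@[16:16]
i=17 'c': node 17→18  emit P5@[12:17]
i=18 'c': node 18→1 (via fail)
i=19 'a': node 1→5 (via fail)
i=20 'c': node 5→1 (via fail)
i=21 'd': node 1→2  emit P0@[20:21],P7@[21:21]
i=22 'c': node 2→1 (via fail)
i=23 'a': node 1→5 (via fail)
i=24 'c': node 5→1 (via fail)
i=25 'a': node 1→5 (via fail)
i=26 'b': node 5→6  emit P4@[25:26]
i=27 'a': node 6→7
i=28 'b': node 7→8  emit P4@[27:28]
i=29 'b': node 8→9
i=30 'd': node 9→10  emit P2@[25:30],P7@[30:30]
i=31 'b': node 10→11 (via fail)
i=32 'd': node 11→19  emit P7@[32:32]
i=33 'c': node 19→20
i=34 'b': node 20→3 (via fail)
i=35 'd': node 3→4  emit P1@[33:35],P7@[35:35]
i=36 'a': node 4→5 (via fail)
i=37 'b': node 5→6  emit P4@[36:37]
i=38 'c': node 6→1 (via fail)
i=39 'b': node 1→3
i=40 'a': node 3→12 (via fail)
i=41 'b': node 12→6 (via fail)  emit P4@[40:41]
i=42 'd': node 6→19 (via fail)  emit P7@[42:42]
i=43 'd': node 19→24 (via fail)  emit P7@[43:43]
i=44 'd': node 24→24 (via fail)  emit P7@[44:44]
i=45 'a': node 24→5 (via fail)
i=46 'a': node 5→5 (via fail)
i=47 'b': node 5→6  emit P4@[46:47]
i=48 'a': node 6→7
i=49 'b': node 7→8  emit P4@[48:49]
i=50 'b': node 8→9
i=51 'a': node 9→12 (via fail)
i=52 'c': node 12→15

Result: [[2,0],[2,7],[5,1],[5,7],[6,7],[10,4],[12,4],[16,0],[16,7],[17,5],[21,0],[21,7],[26,4],[28,4],[30,2],[30,7],[32,7],[35,1],[35,7],[37,4],[41,4],[42,7],[43,7],[44,7],[47,4],[49,4]]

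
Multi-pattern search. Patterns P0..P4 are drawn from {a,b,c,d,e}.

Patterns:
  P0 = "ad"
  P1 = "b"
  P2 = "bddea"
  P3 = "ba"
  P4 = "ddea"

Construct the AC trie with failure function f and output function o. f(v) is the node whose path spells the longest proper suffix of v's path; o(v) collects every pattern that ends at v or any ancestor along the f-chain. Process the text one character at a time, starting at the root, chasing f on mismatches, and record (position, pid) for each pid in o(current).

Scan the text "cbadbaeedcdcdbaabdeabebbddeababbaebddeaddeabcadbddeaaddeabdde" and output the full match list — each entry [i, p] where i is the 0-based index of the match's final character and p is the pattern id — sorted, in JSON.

Construct AC machine:
Trie (insert patterns):
  0='ε' goto a→1 b→3 d→9
  1='a' goto d→2
  2='ad' goto ·  ←P0
  3='b' goto a→8 d→4  ←P1
  4='bd' goto d→5
  5='bdd' goto e→6
  6='bdde' goto a→7
  7='bddea' goto ·  ←P2
  8='ba' goto ·  ←P3
  9='d' goto d→10
  10='dd' goto e→11
  11='dde' goto a→12
  12='ddea' goto ·  ←P4

Failure links (BFS by depth):
  fail(1) 'a': from fail(0)=0 chase 'a': 0 ⇒ 0;  out=∅∪out(0)=∅
  fail(3) 'b': from fail(0)=0 chase 'b': 0 ⇒ 0;  out={1}∪out(0)={1}
  fail(9) 'd': from fail(0)=0 chase 'd': 0 ⇒ 0;  out=∅∪out(0)=∅
  fail(2) 'ad': from fail(1)=0 chase 'd': 0 ⇒ 9;  out={0}∪out(9)={0}
  fail(4) 'bd': from fail(3)=0 chase 'd': 0 ⇒ 9;  out=∅∪out(9)=∅
  fail(8) 'ba': from fail(3)=0 chase 'a': 0 ⇒ 1;  out={3}∪out(1)={3}
  fail(10) 'dd': from fail(9)=0 chase 'd': 0 ⇒ 9;  out=∅∪out(9)=∅
  fail(5) 'bdd': from fail(4)=9 chase 'd': 9 ⇒ 10;  out=∅∪out(10)=∅
  fail(11) 'dde': from fail(10)=9 chase 'e': 9→0 ⇒ 0;  out=∅∪out(0)=∅
  fail(6) 'bdde': from fail(5)=10 chase 'e': 10 ⇒ 11;  out=∅∪out(11)=∅
  fail(12) 'ddea': from fail(11)=0 chase 'a': 0 ⇒ 1;  out={4}∪out(1)={4}
  fail(7) 'bddea': from fail(6)=11 chase 'a': 11 ⇒ 12;  out={2}∪out(12)={2,4}

Scan:
i=0 'c': node 0→0
i=1 'b': node 0→3  emit P1@[1:1]
i=2 'a': node 3→8  emit P3@[1:2]
i=3 'd': node 8→2 (via fail)  emit P0@[2:3]
i=4 'b': node 2→3 (via fail)  emit P1@[4:4]
i=5 'a': node 3→8  emit P3@[4:5]
i=6 'e': node 8→0 (via fail)
i=7 'e': node 0→0
i=8 'd': node 0→9
i=9 'c': node 9→0 (via fail)
i=10 'd': node 0→9
i=11 'c': node 9→0 (via fail)
i=12 'd': node 0→9
i=13 'b': node 9→3 (via fail)  emit P1@[13:13]
i=14 'a': node 3→8  emit P3@[13:14]
i=15 'a': node 8→1 (via fail)
i=16 'b': node 1→3 (via fail)  emit P1@[16:16]
i=17 'd': node 3→4
i=18 'e': node 4→0 (via fail)
i=19 'a': node 0→1
i=20 'b': node 1→3 (via fail)  emit P1@[20:20]
i=21 'e': node 3→0 (via fail)
i=22 'b': node 0→3  emit P1@[22:22]
i=23 'b': node 3→3 (via fail)  emit P1@[23:23]
i=24 'd': node 3→4
i=25 'd': node 4→5
i=26 'e': node 5→6
i=27 'a': node 6→7  emit P2@[23:27],P4@[24:27]
i=28 'b': node 7→3 (via fail)  emit P1@[28:28]
i=29 'a': node 3→8  emit P3@[28:29]
i=30 'b': node 8→3 (via fail)  emit P1@[30:30]
i=31 'b': node 3→3 (via fail)  emit P1@[31:31]
i=32 'a': node 3→8  emit P3@[31:32]
i=33 'e': node 8→0 (via fail)
i=34 'b': node 0→3  emit P1@[34:34]
i=35 'd': node 3→4
i=36 'd': node 4→5
i=37 'e': node 5→6
i=38 'a': node 6→7  emit P2@[34:38],P4@[35:38]
i=39 'd': node 7→2 (via fail)  emit P0@[38:39]
i=40 'd': node 2→10 (via fail)
i=41 'e': node 10→11
i=42 'a': node 11→12  emit P4@[39:42]
i=43 'b': node 12→3 (via fail)  emit P1@[43:43]
i=44 'c': node 3→0 (via fail)
i=45 'a': node 0→1
i=46 'd': node 1→2  emit P0@[45:46]
i=47 'b': node 2→3 (via fail)  emit P1@[47:47]
i=48 'd': node 3→4
i=49 'd': node 4→5
i=50 'e': node 5→6
i=51 'a': node 6→7  emit P2@[47:51],P4@[48:51]
i=52 'a': node 7→1 (via fail)
i=53 'd': node 1→2  emit P0@[52:53]
i=54 'd': node 2→10 (via fail)
i=55 'e': node 10→11
i=56 'a': node 11→12  emit P4@[53:56]
i=57 'b': node 12→3 (via fail)  emit P1@[57:57]
i=58 'd': node 3→4
i=59 'd': node 4→5
i=60 'e': node 5→6

All matches (sorted): [[1,1],[2,3],[3,0],[4,1],[5,3],[13,1],[14,3],[16,1],[20,1],[22,1],[23,1],[27,2],[27,4],[28,1],[29,3],[30,1],[31,1],[32,3],[34,1],[38,2],[38,4],[39,0],[42,4],[43,1],[46,0],[47,1],[51,2],[51,4],[53,0],[56,4],[57,1]]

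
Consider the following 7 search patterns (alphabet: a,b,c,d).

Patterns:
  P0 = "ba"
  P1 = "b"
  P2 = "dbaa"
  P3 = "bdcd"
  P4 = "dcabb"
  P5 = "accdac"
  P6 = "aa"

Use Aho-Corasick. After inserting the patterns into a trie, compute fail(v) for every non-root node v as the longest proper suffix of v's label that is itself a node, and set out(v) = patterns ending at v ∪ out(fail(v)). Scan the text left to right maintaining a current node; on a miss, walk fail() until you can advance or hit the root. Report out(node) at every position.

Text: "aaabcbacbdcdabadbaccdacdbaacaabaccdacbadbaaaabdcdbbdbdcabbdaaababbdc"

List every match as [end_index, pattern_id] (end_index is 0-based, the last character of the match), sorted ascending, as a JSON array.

Construct AC machine:
Trie (insert patterns):
  n0 'ε': a→14 b→1 d→3
  n1 'b': a→2 d→7  [P1 ends]
  n2 'ba': ·  [P0 ends]
  n3 'd': b→4 c→10
  n4 'db': a→5
  n5 'dba': a→6
  n6 'dbaa': ·  [P2 ends]
  n7 'bd': c→8
  n8 'bdc': d→9
  n9 'bdcd': ·  [P3 ends]
  n10 'dc': a→11
  n11 'dca': b→12
  n12 'dcab': b→13
  n13 'dcabb': ·  [P4 ends]
  n14 'a': a→20 c→15
  n15 'ac': c→16
  n16 'acc': d→17
  n17 'accd': a→18
  n18 'accda': c→19
  n19 'accdac': ·  [P5 ends]
  n20 'aa': ·  [P6 ends]

Failure links (BFS by depth):
  fail(1) 'b': from fail(0)=0 chase 'b': 0 ⇒ 0;  out={1}∪out(0)={1}
  fail(3) 'd': from fail(0)=0 chase 'd': 0 ⇒ 0;  out=∅∪out(0)=∅
  fail(14) 'a': from fail(0)=0 chase 'a': 0 ⇒ 0;  out=∅∪out(0)=∅
  fail(2) 'ba': from fail(1)=0 chase 'a': 0 ⇒ 14;  out={0}∪out(14)={0}
  fail(4) 'db': from fail(3)=0 chase 'b': 0 ⇒ 1;  out=∅∪out(1)={1}
  fail(7) 'bd': from fail(1)=0 chase 'd': 0 ⇒ 3;  out=∅∪out(3)=∅
  fail(10) 'dc': from fail(3)=0 chase 'c': 0 ⇒ 0;  out=∅∪out(0)=∅
  fail(15) 'ac': from fail(14)=0 chase 'c': 0 ⇒ 0;  out=∅∪out(0)=∅
  fail(20) 'aa': from fail(14)=0 chase 'a': 0 ⇒ 14;  out={6}∪out(14)={6}
  fail(5) 'dba': from fail(4)=1 chase 'a': 1 ⇒ 2;  out=∅∪out(2)={0}
  fail(8) 'bdc': from fail(7)=3 chase 'c': 3 ⇒ 10;  out=∅∪out(10)=∅
  fail(11) 'dca': from fail(10)=0 chase 'a': 0 ⇒ 14;  out=∅∪out(14)=∅
  fail(16) 'acc': from fail(15)=0 chase 'c': 0 ⇒ 0;  out=∅∪out(0)=∅
  fail(6) 'dbaa': from fail(5)=2 chase 'a': 2→14 ⇒ 20;  out={2}∪out(20)={2,6}
  fail(9) 'bdcd': from fail(8)=10 chase 'd': 10→0 ⇒ 3;  out={3}∪out(3)={3}
  fail(12) 'dcab': from fail(11)=14 chase 'b': 14→0 ⇒ 1;  out=∅∪out(1)={1}
  fail(17) 'accd': from fail(16)=0 chase 'd': 0 ⇒ 3;  out=∅∪out(3)=∅
  fail(13) 'dcabb': from fail(12)=1 chase 'b': 1→0 ⇒ 1;  out={4}∪out(1)={1,4}
  fail(18) 'accda': from fail(17)=3 chase 'a': 3→0 ⇒ 14;  out=∅∪out(14)=∅
  fail(19) 'accdac': from fail(18)=14 chase 'c': 14 ⇒ 15;  out={5}∪out(15)={5}

Text stream:
pos 0 'a': at 14
pos 1 'a': at 20  → match P6@[0:1]
pos 2 'a': at 20 (fail-walked)  → match P6@[1:2]
pos 3 'b': at 1 (fail-walked)  → match P1@[3:3]
pos 4 'c': at 0 (fail-walked)
pos 5 'b': at 1  → match P1@[5:5]
pos 6 'a': at 2  → match P0@[5:6]
pos 7 'c': at 15 (fail-walked)
pos 8 'b': at 1 (fail-walked)  → match P1@[8:8]
pos 9 'd': at 7
pos 10 'c': at 8
pos 11 'd': at 9  → match P3@[8:11]
pos 12 'a': at 14 (fail-walked)
pos 13 'b': at 1 (fail-walked)  → match P1@[13:13]
pos 14 'a': at 2  → match P0@[13:14]
pos 15 'd': at 3 (fail-walked)
pos 16 'b': at 4  → match P1@[16:16]
pos 17 'a': at 5  → match P0@[16:17]
pos 18 'c': at 15 (fail-walked)
pos 19 'c': at 16
pos 20 'd': at 17
pos 21 'a': at 18
pos 22 'c': at 19  → match P5@[17:22]
pos 23 'd': at 3 (fail-walked)
pos 24 'b': at 4  → match P1@[24:24]
pos 25 'a': at 5  → match P0@[24:25]
pos 26 'a': at 6  → match P2@[23:26],P6@[25:26]
pos 27 'c': at 15 (fail-walked)
pos 28 'a': at 14 (fail-walked)
pos 29 'a': at 20  → match P6@[28:29]
pos 30 'b': at 1 (fail-walked)  → match P1@[30:30]
pos 31 'a': at 2  → match P0@[30:31]
pos 32 'c': at 15 (fail-walked)
pos 33 'c': at 16
pos 34 'd': at 17
pos 35 'a': at 18
pos 36 'c': at 19  → match P5@[31:36]
pos 37 'b': at 1 (fail-walked)  → match P1@[37:37]
pos 38 'a': at 2  → match P0@[37:38]
pos 39 'd': at 3 (fail-walked)
pos 40 'b': at 4  → match P1@[40:40]
pos 41 'a': at 5  → match P0@[40:41]
pos 42 'a': at 6  → match P2@[39:42],P6@[41:42]
pos 43 'a': at 20 (fail-walked)  → match P6@[42:43]
pos 44 'a': at 20 (fail-walked)  → match P6@[43:44]
pos 45 'b': at 1 (fail-walked)  → match P1@[45:45]
pos 46 'd': at 7
pos 47 'c': at 8
pos 48 'd': at 9  → match P3@[45:48]
pos 49 'b': at 4 (fail-walked)  → match P1@[49:49]
pos 50 'b': at 1 (fail-walked)  → match P1@[50:50]
pos 51 'd': at 7
pos 52 'b': at 4 (fail-walked)  → match P1@[52:52]
pos 53 'd': at 7 (fail-walked)
pos 54 'c': at 8
pos 55 'a': at 11 (fail-walked)
pos 56 'b': at 12  → match P1@[56:56]
pos 57 'b': at 13  → match P1@[57:57],P4@[53:57]
pos 58 'd': at 7 (fail-walked)
pos 59 'a': at 14 (fail-walked)
pos 60 'a': at 20  → match P6@[59:60]
pos 61 'a': at 20 (fail-walked)  → match P6@[60:61]
pos 62 'b': at 1 (fail-walked)  → match P1@[62:62]
pos 63 'a': at 2  → match P0@[62:63]
pos 64 'b': at 1 (fail-walked)  → match P1@[64:64]
pos 65 'b': at 1 (fail-walked)  → match P1@[65:65]
pos 66 'd': at 7
pos 67 'c': at 8

Matches: [[1,6],[2,6],[3,1],[5,1],[6,0],[8,1],[11,3],[13,1],[14,0],[16,1],[17,0],[22,5],[24,1],[25,0],[26,2],[26,6],[29,6],[30,1],[31,0],[36,5],[37,1],[38,0],[40,1],[41,0],[42,2],[42,6],[43,6],[44,6],[45,1],[48,3],[49,1],[50,1],[52,1],[56,1],[57,1],[57,4],[60,6],[61,6],[62,1],[63,0],[64,1],[65,1]]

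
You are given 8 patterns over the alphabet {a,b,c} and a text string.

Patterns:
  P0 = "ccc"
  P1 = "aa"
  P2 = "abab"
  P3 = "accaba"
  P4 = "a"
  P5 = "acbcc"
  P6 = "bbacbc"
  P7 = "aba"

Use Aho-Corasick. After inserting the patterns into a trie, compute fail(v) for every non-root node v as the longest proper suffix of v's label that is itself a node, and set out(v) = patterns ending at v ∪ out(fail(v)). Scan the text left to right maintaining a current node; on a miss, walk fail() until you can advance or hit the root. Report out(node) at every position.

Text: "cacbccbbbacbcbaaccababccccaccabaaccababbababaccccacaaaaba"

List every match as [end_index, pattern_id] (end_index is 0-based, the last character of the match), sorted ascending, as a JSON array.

Build:
Trie (insert patterns):
  0='ε' goto a→4 b→17 c→1
  1='c' goto c→2
  2='cc' goto c→3
  3='ccc' goto ·  ←P0
  4='a' goto a→5 b→6 c→9  ←P4
  5='aa' goto ·  ←P1
  6='ab' goto a→7
  7='aba' goto b→8  ←P7
  8='abab' goto ·  ←P2
  9='ac' goto b→14 c→10
  10='acc' goto a→11
  11='acca' goto b→12
  12='accab' goto a→13
  13='accaba' goto ·  ←P3
  14='acb' goto c→15
  15='acbc' goto c→16
  16='acbcc' goto ·  ←P5
  17='b' goto b→18
  18='bb' goto a→19
  19='bba' goto c→20
  20='bbac' goto b→21
  21='bbacb' goto c→22
  22='bbacbc' goto ·  ←P6

BFS fail/out derivation:
  fail(1) 'c': from fail(0)=0 chase 'c': 0 ⇒ 0;  out=∅∪out(0)=∅
  fail(4) 'a': from fail(0)=0 chase 'a': 0 ⇒ 0;  out={4}∪out(0)={4}
  fail(17) 'b': from fail(0)=0 chase 'b': 0 ⇒ 0;  out=∅∪out(0)=∅
  fail(2) 'cc': from fail(1)=0 chase 'c': 0 ⇒ 1;  out=∅∪out(1)=∅
  fail(5) 'aa': from fail(4)=0 chase 'a': 0 ⇒ 4;  out={1}∪out(4)={1,4}
  fail(6) 'ab': from fail(4)=0 chase 'b': 0 ⇒ 17;  out=∅∪out(17)=∅
  fail(9) 'ac': from fail(4)=0 chase 'c': 0 ⇒ 1;  out=∅∪out(1)=∅
  fail(18) 'bb': from fail(17)=0 chase 'b': 0 ⇒ 17;  out=∅∪out(17)=∅
  fail(3) 'ccc': from fail(2)=1 chase 'c': 1 ⇒ 2;  out={0}∪out(2)={0}
  fail(7) 'aba': from fail(6)=17 chase 'a': 17→0 ⇒ 4;  out={7}∪out(4)={4,7}
  fail(10) 'acc': from fail(9)=1 chase 'c': 1 ⇒ 2;  out=∅∪out(2)=∅
  fail(14) 'acb': from fail(9)=1 chase 'b': 1→0 ⇒ 17;  out=∅∪out(17)=∅
  fail(19) 'bba': from fail(18)=17 chase 'a': 17→0 ⇒ 4;  out=∅∪out(4)={4}
  fail(8) 'abab': from fail(7)=4 chase 'b': 4 ⇒ 6;  out={2}∪out(6)={2}
  fail(11) 'acca': from fail(10)=2 chase 'a': 2→1→0 ⇒ 4;  out=∅∪out(4)={4}
  fail(15) 'acbc': from fail(14)=17 chase 'c': 17→0 ⇒ 1;  out=∅∪out(1)=∅
  fail(20) 'bbac': from fail(19)=4 chase 'c': 4 ⇒ 9;  out=∅∪out(9)=∅
  fail(12) 'accab': from fail(11)=4 chase 'b': 4 ⇒ 6;  out=∅∪out(6)=∅
  fail(16) 'acbcc': from fail(15)=1 chase 'c': 1 ⇒ 2;  out={5}∪out(2)={5}
  fail(21) 'bbacb': from fail(20)=9 chase 'b': 9 ⇒ 14;  out=∅∪out(14)=∅
  fail(13) 'accaba': from fail(12)=6 chase 'a': 6 ⇒ 7;  out={3}∪out(7)={3,4,7}
  fail(22) 'bbacbc': from fail(21)=14 chase 'c': 14 ⇒ 15;  out={6}∪out(15)={6}

Scan:
i=0 'c': node 0→1
i=1 'a': node 1→4 (fail-walked)  emit P4@[1:1]
i=2 'c': node 4→9
i=3 'b': node 9→14
i=4 'c': node 14→15
i=5 'c': node 15→16  emit P5@[1:5]
i=6 'b': node 16→17 (fail-walked)
i=7 'b': node 17→18
i=8 'b': node 18→18 (fail-walked)
i=9 'a': node 18→19  emit P4@[9:9]
i=10 'c': node 19→20
i=11 'b': node 20→21
i=12 'c': node 21→22  emit P6@[7:12]
i=13 'b': node 22→17 (fail-walked)
i=14 'a': node 17→4 (fail-walked)  emit P4@[14:14]
i=15 'a': node 4→5  emit P1@[14:15],P4@[15:15]
i=16 'c': node 5→9 (fail-walked)
i=17 'c': node 9→10
i=18 'a': node 10→11  emit P4@[18:18]
i=19 'b': node 11→12
i=20 'a': node 12→13  emit P3@[15:20],P4@[20:20],P7@[18:20]
i=21 'b': node 13→8 (fail-walked)  emit P2@[18:21]
i=22 'c': node 8→1 (fail-walked)
i=23 'c': node 1→2
i=24 'c': node 2→3  emit P0@[22:24]
i=25 'c': node 3→3 (fail-walked)  emit P0@[23:25]
i=26 'a': node 3→4 (fail-walked)  emit P4@[26:26]
i=27 'c': node 4→9
i=28 'c': node 9→10
i=29 'a': node 10→11  emit P4@[29:29]
i=30 'b': node 11→12
i=31 'a': node 12→13  emit P3@[26:31],P4@[31:31],P7@[29:31]
i=32 'a': node 13→5 (fail-walked)  emit P1@[31:32],P4@[32:32]
i=33 'c': node 5→9 (fail-walked)
i=34 'c': node 9→10
i=35 'a': node 10→11  emit P4@[35:35]
i=36 'b': node 11→12
i=37 'a': node 12→13  emit P3@[32:37],P4@[37:37],P7@[35:37]
i=38 'b': node 13→8 (fail-walked)  emit P2@[35:38]
i=39 'b': node 8→18 (fail-walked)
i=40 'a': node 18→19  emit P4@[40:40]
i=41 'b': node 19→6 (fail-walked)
i=42 'a': node 6→7  emit P4@[42:42],P7@[40:42]
i=43 'b': node 7→8  emit P2@[40:43]
i=44 'a': node 8→7 (fail-walked)  emit P4@[44:44],P7@[42:44]
i=45 'c': node 7→9 (fail-walked)
i=46 'c': node 9→10
i=47 'c': node 10→3 (fail-walked)  emit P0@[45:47]
i=48 'c': node 3→3 (fail-walked)  emit P0@[46:48]
i=49 'a': node 3→4 (fail-walked)  emit P4@[49:49]
i=50 'c': node 4→9
i=51 'a': node 9→4 (fail-walked)  emit P4@[51:51]
i=52 'a': node 4→5  emit P1@[51:52],P4@[52:52]
i=53 'a': node 5→5 (fail-walked)  emit P1@[52:53],P4@[53:53]
i=54 'a': node 5→5 (fail-walked)  emit P1@[53:54],P4@[54:54]
i=55 'b': node 5→6 (fail-walked)
i=56 'a': node 6→7  emit P4@[56:56],P7@[54:56]

All matches (sorted): [[1,4],[5,5],[9,4],[12,6],[14,4],[15,1],[15,4],[18,4],[20,3],[20,4],[20,7],[21,2],[24,0],[25,0],[26,4],[29,4],[31,3],[31,4],[31,7],[32,1],[32,4],[35,4],[37,3],[37,4],[37,7],[38,2],[40,4],[42,4],[42,7],[43,2],[44,4],[44,7],[47,0],[48,0],[49,4],[51,4],[52,1],[52,4],[53,1],[53,4],[54,1],[54,4],[56,4],[56,7]]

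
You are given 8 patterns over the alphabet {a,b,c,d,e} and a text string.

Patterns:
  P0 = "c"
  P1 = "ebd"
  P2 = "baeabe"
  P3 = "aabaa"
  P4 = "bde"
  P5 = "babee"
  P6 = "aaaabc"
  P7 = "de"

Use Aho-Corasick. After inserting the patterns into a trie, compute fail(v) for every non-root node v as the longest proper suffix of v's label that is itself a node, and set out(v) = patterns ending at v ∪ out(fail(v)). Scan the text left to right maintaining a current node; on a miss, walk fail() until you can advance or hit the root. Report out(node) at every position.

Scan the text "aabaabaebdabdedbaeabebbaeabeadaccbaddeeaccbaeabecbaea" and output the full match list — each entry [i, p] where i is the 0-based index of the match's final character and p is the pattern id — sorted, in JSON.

Build:
Trie nodes:
  n0 'ε': a→11 b→5 c→1 d→25 e→2
  n1 'c': ·  ←P0
  n2 'e': b→3
  n3 'eb': d→4
  n4 'ebd': ·  ←P1
  n5 'b': a→6 d→16
  n6 'ba': b→18 e→7
  n7 'bae': a→8
  n8 'baea': b→9
  n9 'baeab': e→10
  n10 'baeabe': ·  ←P2
  n11 'a': a→12
  n12 'aa': a→21 b→13
  n13 'aab': a→14
  n14 'aaba': a→15
  n15 'aabaa': ·  ←P3
  n16 'bd': e→17
  n17 'bde': ·  ←P4
  n18 'bab': e→19
  n19 'babe': e→20
  n20 'babee': ·  ←P5
  n21 'aaa': a→22
  n22 'aaaa': b→23
  n23 'aaaab': c→24
  n24 'aaaabc': ·  ←P6
  n25 'd': e→26
  n26 'de': ·  ←P7

BFS fail/out derivation:
  fail(1) 'c': from fail(0)=0 chase 'c': 0 ⇒ 0;  out={0}∪out(0)={0}
  fail(2) 'e': from fail(0)=0 chase 'e': 0 ⇒ 0;  out=∅∪out(0)=∅
  fail(5) 'b': from fail(0)=0 chase 'b': 0 ⇒ 0;  out=∅∪out(0)=∅
  fail(11) 'a': from fail(0)=0 chase 'a': 0 ⇒ 0;  out=∅∪out(0)=∅
  fail(25) 'd': from fail(0)=0 chase 'd': 0 ⇒ 0;  out=∅∪out(0)=∅
  fail(3) 'eb': from fail(2)=0 chase 'b': 0 ⇒ 5;  out=∅∪out(5)=∅
  fail(6) 'ba': from fail(5)=0 chase 'a': 0 ⇒ 11;  out=∅∪out(11)=∅
  fail(12) 'aa': from fail(11)=0 chase 'a': 0 ⇒ 11;  out=∅∪out(11)=∅
  fail(16) 'bd': from fail(5)=0 chase 'd': 0 ⇒ 25;  out=∅∪out(25)=∅
  fail(26) 'de': from fail(25)=0 chase 'e': 0 ⇒ 2;  out={7}∪out(2)={7}
  fail(4) 'ebd': from fail(3)=5 chase 'd': 5 ⇒ 16;  out={1}∪out(16)={1}
  fail(7) 'bae': from fail(6)=11 chase 'e': 11→0 ⇒ 2;  out=∅∪out(2)=∅
  fail(13) 'aab': from fail(12)=11 chase 'b': 11→0 ⇒ 5;  out=∅∪out(5)=∅
  fail(17) 'bde': from fail(16)=25 chase 'e': 25 ⇒ 26;  out={4}∪out(26)={4,7}
  fail(18) 'bab': from fail(6)=11 chase 'b': 11→0 ⇒ 5;  out=∅∪out(5)=∅
  fail(21) 'aaa': from fail(12)=11 chase 'a': 11 ⇒ 12;  out=∅∪out(12)=∅
  fail(8) 'baea': from fail(7)=2 chase 'a': 2→0 ⇒ 11;  out=∅∪out(11)=∅
  fail(14) 'aaba': from fail(13)=5 chase 'a': 5 ⇒ 6;  out=∅∪out(6)=∅
  fail(19) 'babe': from fail(18)=5 chase 'e': 5→0 ⇒ 2;  out=∅∪out(2)=∅
  fail(22) 'aaaa': from fail(21)=12 chase 'a': 12 ⇒ 21;  out=∅∪out(21)=∅
  fail(9) 'baeab': from fail(8)=11 chase 'b': 11→0 ⇒ 5;  out=∅∪out(5)=∅
  fail(15) 'aabaa': from fail(14)=6 chase 'a': 6→11 ⇒ 12;  out={3}∪out(12)={3}
  fail(20) 'babee': from fail(19)=2 chase 'e': 2→0 ⇒ 2;  out={5}∪out(2)={5}
  fail(23) 'aaaab': from fail(22)=21 chase 'b': 21→12 ⇒ 13;  out=∅∪out(13)=∅
  fail(10) 'baeabe': from fail(9)=5 chase 'e': 5→0 ⇒ 2;  out={2}∪out(2)={2}
  fail(24) 'aaaabc': from fail(23)=13 chase 'c': 13→5→0 ⇒ 1;  out={6}∪out(1)={0,6}

Scan:
[0] read 'a'  n0⇒n11
[1] read 'a'  n11⇒n12
[2] read 'b'  n12⇒n13
[3] read 'a'  n13⇒n14
[4] read 'a'  n14⇒n15  ** P3@[0:4]
[5] read 'b'  n15⇒n13 (via fail)
[6] read 'a'  n13⇒n14
[7] read 'e'  n14⇒n7 (via fail)
[8] read 'b'  n7⇒n3 (via fail)
[9] read 'd'  n3⇒n4  ** P1@[7:9]
[10] read 'a'  n4⇒n11 (via fail)
[11] read 'b'  n11⇒n5 (via fail)
[12] read 'd'  n5⇒n16
[13] read 'e'  n16⇒n17  ** P4@[11:13],P7@[12:13]
[14] read 'd'  n17⇒n25 (via fail)
[15] read 'b'  n25⇒n5 (via fail)
[16] read 'a'  n5⇒n6
[17] read 'e'  n6⇒n7
[18] read 'a'  n7⇒n8
[19] read 'b'  n8⇒n9
[20] read 'e'  n9⇒n10  ** P2@[15:20]
[21] read 'b'  n10⇒n3 (via fail)
[22] read 'b'  n3⇒n5 (via fail)
[23] read 'a'  n5⇒n6
[24] read 'e'  n6⇒n7
[25] read 'a'  n7⇒n8
[26] read 'b'  n8⇒n9
[27] read 'e'  n9⇒n10  ** P2@[22:27]
[28] read 'a'  n10⇒n11 (via fail)
[29] read 'd'  n11⇒n25 (via fail)
[30] read 'a'  n25⇒n11 (via fail)
[31] read 'c'  n11⇒n1 (via fail)  ** P0@[31:31]
[32] read 'c'  n1⇒n1 (via fail)  ** P0@[32:32]
[33] read 'b'  n1⇒n5 (via fail)
[34] read 'a'  n5⇒n6
[35] read 'd'  n6⇒n25 (via fail)
[36] read 'd'  n25⇒n25 (via fail)
[37] read 'e'  n25⇒n26  ** P7@[36:37]
[38] read 'e'  n26⇒n2 (via fail)
[39] read 'a'  n2⇒n11 (via fail)
[40] read 'c'  n11⇒n1 (via fail)  ** P0@[40:40]
[41] read 'c'  n1⇒n1 (via fail)  ** P0@[41:41]
[42] read 'b'  n1⇒n5 (via fail)
[43] read 'a'  n5⇒n6
[44] read 'e'  n6⇒n7
[45] read 'a'  n7⇒n8
[46] read 'b'  n8⇒n9
[47] read 'e'  n9⇒n10  ** P2@[42:47]
[48] read 'c'  n10⇒n1 (via fail)  ** P0@[48:48]
[49] read 'b'  n1⇒n5 (via fail)
[50] read 'a'  n5⇒n6
[51] read 'e'  n6⇒n7
[52] read 'a'  n7⇒n8

All matches (sorted): [[4,3],[9,1],[13,4],[13,7],[20,2],[27,2],[31,0],[32,0],[37,7],[40,0],[41,0],[47,2],[48,0]]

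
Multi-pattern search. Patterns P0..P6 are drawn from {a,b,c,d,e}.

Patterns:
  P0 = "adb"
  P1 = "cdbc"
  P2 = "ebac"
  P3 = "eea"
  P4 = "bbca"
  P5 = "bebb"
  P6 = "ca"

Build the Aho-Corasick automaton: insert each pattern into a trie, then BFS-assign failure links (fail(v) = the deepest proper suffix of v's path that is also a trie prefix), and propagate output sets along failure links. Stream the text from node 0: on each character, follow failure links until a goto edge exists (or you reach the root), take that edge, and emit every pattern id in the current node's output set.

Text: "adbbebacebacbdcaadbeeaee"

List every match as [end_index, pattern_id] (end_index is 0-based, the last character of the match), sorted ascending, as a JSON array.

Build:
Trie (insert patterns):
  0='ε' goto a→1 b→14 c→4 e→8
  1='a' goto d→2
  2='ad' goto b→3
  3='adb' goto ·  [P0 ends]
  4='c' goto a→21 d→5
  5='cd' goto b→6
  6='cdb' goto c→7
  7='cdbc' goto ·  [P1 ends]
  8='e' goto b→9 e→12
  9='eb' goto a→10
  10='eba' goto c→11
  11='ebac' goto ·  [P2 ends]
  12='ee' goto a→13
  13='eea' goto ·  [P3 ends]
  14='b' goto b→15 e→18
  15='bb' goto c→16
  16='bbc' goto a→17
  17='bbca' goto ·  [P4 ends]
  18='be' goto b→19
  19='beb' goto b→20
  20='bebb' goto ·  [P5 ends]
  21='ca' goto ·  [P6 ends]

Failure links (BFS by depth):
  fail(1) 'a': from fail(0)=0 chase 'a': 0 ⇒ 0;  out=∅∪out(0)=∅
  fail(4) 'c': from fail(0)=0 chase 'c': 0 ⇒ 0;  out=∅∪out(0)=∅
  fail(8) 'e': from fail(0)=0 chase 'e': 0 ⇒ 0;  out=∅∪out(0)=∅
  fail(14) 'b': from fail(0)=0 chase 'b': 0 ⇒ 0;  out=∅∪out(0)=∅
  fail(2) 'ad': from fail(1)=0 chase 'd': 0 ⇒ 0;  out=∅∪out(0)=∅
  fail(5) 'cd': from fail(4)=0 chase 'd': 0 ⇒ 0;  out=∅∪out(0)=∅
  fail(9) 'eb': from fail(8)=0 chase 'b': 0 ⇒ 14;  out=∅∪out(14)=∅
  fail(12) 'ee': from fail(8)=0 chase 'e': 0 ⇒ 8;  out=∅∪out(8)=∅
  fail(15) 'bb': from fail(14)=0 chase 'b': 0 ⇒ 14;  out=∅∪out(14)=∅
  fail(18) 'be': from fail(14)=0 chase 'e': 0 ⇒ 8;  out=∅∪out(8)=∅
  fail(21) 'ca': from fail(4)=0 chase 'a': 0 ⇒ 1;  out={6}∪out(1)={6}
  fail(3) 'adb': from fail(2)=0 chase 'b': 0 ⇒ 14;  out={0}∪out(14)={0}
  fail(6) 'cdb': from fail(5)=0 chase 'b': 0 ⇒ 14;  out=∅∪out(14)=∅
  fail(10) 'eba': from fail(9)=14 chase 'a': 14→0 ⇒ 1;  out=∅∪out(1)=∅
  fail(13) 'eea': from fail(12)=8 chase 'a': 8→0 ⇒ 1;  out={3}∪out(1)={3}
  fail(16) 'bbc': from fail(15)=14 chase 'c': 14→0 ⇒ 4;  out=∅∪out(4)=∅
  fail(19) 'beb': from fail(18)=8 chase 'b': 8 ⇒ 9;  out=∅∪out(9)=∅
  fail(7) 'cdbc': from fail(6)=14 chase 'c': 14→0 ⇒ 4;  out={1}∪out(4)={1}
  fail(11) 'ebac': from fail(10)=1 chase 'c': 1→0 ⇒ 4;  out={2}∪out(4)={2}
  fail(17) 'bbca': from fail(16)=4 chase 'a': 4 ⇒ 21;  out={4}∪out(21)={4,6}
  fail(20) 'bebb': from fail(19)=9 chase 'b': 9→14 ⇒ 15;  out={5}∪out(15)={5}

Text stream:
[0] read 'a'  n0⇒n1
[1] read 'd'  n1⇒n2
[2] read 'b'  n2⇒n3  → match P0@[0:2]
[3] read 'b'  n3⇒n15 (via fail)
[4] read 'e'  n15⇒n18 (via fail)
[5] read 'b'  n18⇒n19
[6] read 'a'  n19⇒n10 (via fail)
[7] read 'c'  n10⇒n11  → match P2@[4:7]
[8] read 'e'  n11⇒n8 (via fail)
[9] read 'b'  n8⇒n9
[10] read 'a'  n9⇒n10
[11] read 'c'  n10⇒n11  → match P2@[8:11]
[12] read 'b'  n11⇒n14 (via fail)
[13] read 'd'  n14⇒n0 (via fail)
[14] read 'c'  n0⇒n4
[15] read 'a'  n4⇒n21  → match P6@[14:15]
[16] read 'a'  n21⇒n1 (via fail)
[17] read 'd'  n1⇒n2
[18] read 'b'  n2⇒n3  → match P0@[16:18]
[19] read 'e'  n3⇒n18 (via fail)
[20] read 'e'  n18⇒n12 (via fail)
[21] read 'a'  n12⇒n13  → match P3@[19:21]
[22] read 'e'  n13⇒n8 (via fail)
[23] read 'e'  n8⇒n12

Result: [[2,0],[7,2],[11,2],[15,6],[18,0],[21,3]]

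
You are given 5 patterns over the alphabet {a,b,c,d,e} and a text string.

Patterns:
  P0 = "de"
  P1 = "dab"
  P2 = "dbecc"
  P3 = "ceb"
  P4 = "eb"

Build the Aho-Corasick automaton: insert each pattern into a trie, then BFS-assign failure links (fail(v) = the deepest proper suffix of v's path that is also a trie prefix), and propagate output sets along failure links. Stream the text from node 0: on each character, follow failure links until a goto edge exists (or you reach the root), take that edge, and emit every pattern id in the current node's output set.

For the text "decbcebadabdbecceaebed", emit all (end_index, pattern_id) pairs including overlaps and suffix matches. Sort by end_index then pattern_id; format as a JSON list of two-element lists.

Build:
Trie nodes:
  0='ε' goto c→9 d→1 e→12
  1='d' goto a→3 b→5 e→2
  2='de' goto ·  [P0 ends]
  3='da' goto b→4
  4='dab' goto ·  [P1 ends]
  5='db' goto e→6
  6='dbe' goto c→7
  7='dbec' goto c→8
  8='dbecc' goto ·  [P2 ends]
  9='c' goto e→10
  10='ce' goto b→11
  11='ceb' goto ·  [P3 ends]
  12='e' goto b→13
  13='eb' goto ·  [P4 ends]

Failure links (BFS by depth):
  n1('d'): parent n0 fail=0; on 'd' 0 → fail=0;  out ∅∪∅=∅
  n9('c'): parent n0 fail=0; on 'c' 0 → fail=0;  out ∅∪∅=∅
  n12('e'): parent n0 fail=0; on 'e' 0 → fail=0;  out ∅∪∅=∅
  n2('de'): parent n1 fail=0; on 'e' 0 → fail=12;  out {0}∪∅={0}
  n3('da'): parent n1 fail=0; on 'a' 0 → fail=0;  out ∅∪∅=∅
  n5('db'): parent n1 fail=0; on 'b' 0 → fail=0;  out ∅∪∅=∅
  n10('ce'): parent n9 fail=0; on 'e' 0 → fail=12;  out ∅∪∅=∅
  n13('eb'): parent n12 fail=0; on 'b' 0 → fail=0;  out {4}∪∅={4}
  n4('dab'): parent n3 fail=0; on 'b' 0 → fail=0;  out {1}∪∅={1}
  n6('dbe'): parent n5 fail=0; on 'e' 0 → fail=12;  out ∅∪∅=∅
  n11('ceb'): parent n10 fail=12; on 'b' 12 → fail=13;  out {3}∪{4}={3,4}
  n7('dbec'): parent n6 fail=12; on 'c' 12→0 → fail=9;  out ∅∪∅=∅
  n8('dbecc'): parent n7 fail=9; on 'c' 9→0 → fail=9;  out {2}∪∅={2}

Text stream:
[0] read 'd'  n0⇒n1
[1] read 'e'  n1⇒n2  emit P0@[0:1]
[2] read 'c'  n2⇒n9 (fail-walked)
[3] read 'b'  n9⇒n0 (fail-walked)
[4] read 'c'  n0⇒n9
[5] read 'e'  n9⇒n10
[6] read 'b'  n10⇒n11  emit P3@[4:6],P4@[5:6]
[7] read 'a'  n11⇒n0 (fail-walked)
[8] read 'd'  n0⇒n1
[9] read 'a'  n1⇒n3
[10] read 'b'  n3⇒n4  emit P1@[8:10]
[11] read 'd'  n4⇒n1 (fail-walked)
[12] read 'b'  n1⇒n5
[13] read 'e'  n5⇒n6
[14] read 'c'  n6⇒n7
[15] read 'c'  n7⇒n8  emit P2@[11:15]
[16] read 'e'  n8⇒n10 (fail-walked)
[17] read 'a'  n10⇒n0 (fail-walked)
[18] read 'e'  n0⇒n12
[19] read 'b'  n12⇒n13  emit P4@[18:19]
[20] read 'e'  n13⇒n12 (fail-walked)
[21] read 'd'  n12⇒n1 (fail-walked)

All matches (sorted): [[1,0],[6,3],[6,4],[10,1],[15,2],[19,4]]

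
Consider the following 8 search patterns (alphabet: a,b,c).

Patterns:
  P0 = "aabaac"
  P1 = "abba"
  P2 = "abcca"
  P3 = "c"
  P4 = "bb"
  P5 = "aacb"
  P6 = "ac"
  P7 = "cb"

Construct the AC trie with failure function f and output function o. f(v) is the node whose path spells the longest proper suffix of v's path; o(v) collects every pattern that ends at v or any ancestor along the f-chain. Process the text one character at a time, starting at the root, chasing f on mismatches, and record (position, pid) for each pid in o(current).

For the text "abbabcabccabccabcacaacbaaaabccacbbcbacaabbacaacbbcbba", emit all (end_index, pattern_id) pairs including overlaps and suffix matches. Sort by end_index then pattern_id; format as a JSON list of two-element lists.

Build automaton:
Trie (insert patterns):
  0='ε' goto a→1 b→14 c→13
  1='a' goto a→2 b→7 c→18
  2='aa' goto b→3 c→16
  3='aab' goto a→4
  4='aaba' goto a→5
  5='aabaa' goto c→6
  6='aabaac' goto ·  ←P0
  7='ab' goto b→8 c→10
  8='abb' goto a→9
  9='abba' goto ·  ←P1
  10='abc' goto c→11
  11='abcc' goto a→12
  12='abcca' goto ·  ←P2
  13='c' goto b→19  ←P3
  14='b' goto b→15
  15='bb' goto ·  ←P4
  16='aac' goto b→17
  17='aacb' goto ·  ←P5
  18='ac' goto ·  ←P6
  19='cb' goto ·  ←P7

BFS fail/out derivation:
  n1('a'): parent n0 fail=0; on 'a' 0 → fail=0;  out ∅∪∅=∅
  n13('c'): parent n0 fail=0; on 'c' 0 → fail=0;  out {3}∪∅={3}
  n14('b'): parent n0 fail=0; on 'b' 0 → fail=0;  out ∅∪∅=∅
  n2('aa'): parent n1 fail=0; on 'a' 0 → fail=1;  out ∅∪∅=∅
  n7('ab'): parent n1 fail=0; on 'b' 0 → fail=14;  out ∅∪∅=∅
  n15('bb'): parent n14 fail=0; on 'b' 0 → fail=14;  out {4}∪∅={4}
  n18('ac'): parent n1 fail=0; on 'c' 0 → fail=13;  out {6}∪{3}={3,6}
  n19('cb'): parent n13 fail=0; on 'b' 0 → fail=14;  out {7}∪∅={7}
  n3('aab'): parent n2 fail=1; on 'b' 1 → fail=7;  out ∅∪∅=∅
  n8('abb'): parent n7 fail=14; on 'b' 14 → fail=15;  out ∅∪{4}={4}
  n10('abc'): parent n7 fail=14; on 'c' 14→0 → fail=13;  out ∅∪{3}={3}
  n16('aac'): parent n2 fail=1; on 'c' 1 → fail=18;  out ∅∪{3,6}={3,6}
  n4('aaba'): parent n3 fail=7; on 'a' 7→14→0 → fail=1;  out ∅∪∅=∅
  n9('abba'): parent n8 fail=15; on 'a' 15→14→0 → fail=1;  out {1}∪∅={1}
  n11('abcc'): parent n10 fail=13; on 'c' 13→0 → fail=13;  out ∅∪{3}={3}
  n17('aacb'): parent n16 fail=18; on 'b' 18→13 → fail=19;  out {5}∪{7}={5,7}
  n5('aabaa'): parent n4 fail=1; on 'a' 1 → fail=2;  out ∅∪∅=∅
  n12('abcca'): parent n11 fail=13; on 'a' 13→0 → fail=1;  out {2}∪∅={2}
  n6('aabaac'): parent n5 fail=2; on 'c' 2 → fail=16;  out {0}∪{3,6}={0,3,6}

Scan:
i=0 'a': node 0→1
i=1 'b': node 1→7
i=2 'b': node 7→8  → match P4@[1:2]
i=3 'a': node 8→9  → match P1@[0:3]
i=4 'b': node 9→7 ·f
i=5 'c': node 7→10  → match P3@[5:5]
i=6 'a': node 10→1 ·f
i=7 'b': node 1→7
i=8 'c': node 7→10  → match P3@[8:8]
i=9 'c': node 10→11  → match P3@[9:9]
i=10 'a': node 11→12  → match P2@[6:10]
i=11 'b': node 12→7 ·f
i=12 'c': node 7→10  → match P3@[12:12]
i=13 'c': node 10→11  → match P3@[13:13]
i=14 'a': node 11→12  → match P2@[10:14]
i=15 'b': node 12→7 ·f
i=16 'c': node 7→10  → match P3@[16:16]
i=17 'a': node 10→1 ·f
i=18 'c': node 1→18  → match P3@[18:18],P6@[17:18]
i=19 'a': node 18→1 ·f
i=20 'a': node 1→2
i=21 'c': node 2→16  → match P3@[21:21],P6@[20:21]
i=22 'b': node 16→17  → match P5@[19:22],P7@[21:22]
i=23 'a': node 17→1 ·f
i=24 'a': node 1→2
i=25 'a': node 2→2 ·f
i=26 'a': node 2→2 ·f
i=27 'b': node 2→3
i=28 'c': node 3→10 ·f  → match P3@[28:28]
i=29 'c': node 10→11  → match P3@[29:29]
i=30 'a': node 11→12  → match P2@[26:30]
i=31 'c': node 12→18 ·f  → match P3@[31:31],P6@[30:31]
i=32 'b': node 18→19 ·f  → match P7@[31:32]
i=33 'b': node 19→15 ·f  → match P4@[32:33]
i=34 'c': node 15→13 ·f  → match P3@[34:34]
i=35 'b': node 13→19  → match P7@[34:35]
i=36 'a': node 19→1 ·f
i=37 'c': node 1→18  → match P3@[37:37],P6@[36:37]
i=38 'a': node 18→1 ·f
i=39 'a': node 1→2
i=40 'b': node 2→3
i=41 'b': node 3→8 ·f  → match P4@[40:41]
i=42 'a': node 8→9  → match P1@[39:42]
i=43 'c': node 9→18 ·f  → match P3@[43:43],P6@[42:43]
i=44 'a': node 18→1 ·f
i=45 'a': node 1→2
i=46 'c': node 2→16  → match P3@[46:46],P6@[45:46]
i=47 'b': node 16→17  → match P5@[44:47],P7@[46:47]
i=48 'b': node 17→15 ·f  → match P4@[47:48]
i=49 'c': node 15→13 ·f  → match P3@[49:49]
i=50 'b': node 13→19  → match P7@[49:50]
i=51 'b': node 19→15 ·f  → match P4@[50:51]
i=52 'a': node 15→1 ·f

Matches: [[2,4],[3,1],[5,3],[8,3],[9,3],[10,2],[12,3],[13,3],[14,2],[16,3],[18,3],[18,6],[21,3],[21,6],[22,5],[22,7],[28,3],[29,3],[30,2],[31,3],[31,6],[32,7],[33,4],[34,3],[35,7],[37,3],[37,6],[41,4],[42,1],[43,3],[43,6],[46,3],[46,6],[47,5],[47,7],[48,4],[49,3],[50,7],[51,4]]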